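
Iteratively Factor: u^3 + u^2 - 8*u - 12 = (u + 2)*(u^2 - u - 6) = (u - 3)*(u + 2)*(u + 2)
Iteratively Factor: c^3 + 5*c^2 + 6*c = (c + 2)*(c^2 + 3*c) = (c + 2)*(c + 3)*(c)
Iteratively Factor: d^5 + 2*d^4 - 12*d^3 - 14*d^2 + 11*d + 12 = (d - 3)*(d^4 + 5*d^3 + 3*d^2 - 5*d - 4) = (d - 3)*(d + 1)*(d^3 + 4*d^2 - d - 4) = (d - 3)*(d - 1)*(d + 1)*(d^2 + 5*d + 4) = (d - 3)*(d - 1)*(d + 1)^2*(d + 4)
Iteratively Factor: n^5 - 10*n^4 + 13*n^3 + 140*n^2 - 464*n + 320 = (n - 4)*(n^4 - 6*n^3 - 11*n^2 + 96*n - 80) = (n - 4)*(n + 4)*(n^3 - 10*n^2 + 29*n - 20) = (n - 4)^2*(n + 4)*(n^2 - 6*n + 5) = (n - 4)^2*(n - 1)*(n + 4)*(n - 5)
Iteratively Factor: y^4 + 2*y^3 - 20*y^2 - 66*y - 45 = (y + 1)*(y^3 + y^2 - 21*y - 45) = (y + 1)*(y + 3)*(y^2 - 2*y - 15) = (y + 1)*(y + 3)^2*(y - 5)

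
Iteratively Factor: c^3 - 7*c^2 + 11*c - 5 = (c - 5)*(c^2 - 2*c + 1) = (c - 5)*(c - 1)*(c - 1)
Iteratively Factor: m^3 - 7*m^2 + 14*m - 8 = (m - 4)*(m^2 - 3*m + 2) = (m - 4)*(m - 1)*(m - 2)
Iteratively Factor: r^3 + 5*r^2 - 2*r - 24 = (r - 2)*(r^2 + 7*r + 12) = (r - 2)*(r + 4)*(r + 3)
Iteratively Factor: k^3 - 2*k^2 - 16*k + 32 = (k - 2)*(k^2 - 16) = (k - 2)*(k + 4)*(k - 4)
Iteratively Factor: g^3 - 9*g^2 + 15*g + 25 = (g - 5)*(g^2 - 4*g - 5) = (g - 5)*(g + 1)*(g - 5)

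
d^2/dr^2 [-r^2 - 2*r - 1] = -2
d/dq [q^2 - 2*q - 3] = 2*q - 2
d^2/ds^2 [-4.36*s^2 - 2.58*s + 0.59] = -8.72000000000000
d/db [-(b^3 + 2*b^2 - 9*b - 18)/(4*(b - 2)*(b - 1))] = (-b^4 + 6*b^3 - 9*b^2 - 44*b + 72)/(4*(b^4 - 6*b^3 + 13*b^2 - 12*b + 4))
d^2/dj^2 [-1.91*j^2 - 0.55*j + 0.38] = -3.82000000000000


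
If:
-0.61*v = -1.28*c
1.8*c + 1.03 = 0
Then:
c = -0.57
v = -1.20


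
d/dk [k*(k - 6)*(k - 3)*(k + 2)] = 4*k^3 - 21*k^2 + 36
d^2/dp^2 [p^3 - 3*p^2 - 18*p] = 6*p - 6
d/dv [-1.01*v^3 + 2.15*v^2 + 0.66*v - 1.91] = -3.03*v^2 + 4.3*v + 0.66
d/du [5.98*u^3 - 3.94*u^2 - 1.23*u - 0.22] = 17.94*u^2 - 7.88*u - 1.23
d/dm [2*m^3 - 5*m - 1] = 6*m^2 - 5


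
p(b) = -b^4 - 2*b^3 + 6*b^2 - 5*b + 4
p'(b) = -4*b^3 - 6*b^2 + 12*b - 5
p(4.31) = -411.29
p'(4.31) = -384.99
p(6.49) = -2096.55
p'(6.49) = -1273.28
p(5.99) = -1527.89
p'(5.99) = -1008.09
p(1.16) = 1.34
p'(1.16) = -5.40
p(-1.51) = 26.92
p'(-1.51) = -23.03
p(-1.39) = 24.18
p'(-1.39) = -22.53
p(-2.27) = 43.11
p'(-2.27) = -16.37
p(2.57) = -46.79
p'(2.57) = -81.69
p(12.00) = -23384.00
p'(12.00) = -7637.00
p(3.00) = -92.00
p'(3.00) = -131.00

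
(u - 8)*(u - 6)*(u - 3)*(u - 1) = u^4 - 18*u^3 + 107*u^2 - 234*u + 144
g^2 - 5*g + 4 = (g - 4)*(g - 1)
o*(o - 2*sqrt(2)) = o^2 - 2*sqrt(2)*o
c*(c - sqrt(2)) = c^2 - sqrt(2)*c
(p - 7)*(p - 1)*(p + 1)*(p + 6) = p^4 - p^3 - 43*p^2 + p + 42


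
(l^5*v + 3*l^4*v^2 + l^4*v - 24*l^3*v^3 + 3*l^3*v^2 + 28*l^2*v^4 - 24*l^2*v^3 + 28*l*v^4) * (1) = l^5*v + 3*l^4*v^2 + l^4*v - 24*l^3*v^3 + 3*l^3*v^2 + 28*l^2*v^4 - 24*l^2*v^3 + 28*l*v^4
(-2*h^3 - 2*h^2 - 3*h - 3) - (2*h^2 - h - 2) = -2*h^3 - 4*h^2 - 2*h - 1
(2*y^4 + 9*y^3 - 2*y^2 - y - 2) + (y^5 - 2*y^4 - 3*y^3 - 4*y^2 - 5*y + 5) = y^5 + 6*y^3 - 6*y^2 - 6*y + 3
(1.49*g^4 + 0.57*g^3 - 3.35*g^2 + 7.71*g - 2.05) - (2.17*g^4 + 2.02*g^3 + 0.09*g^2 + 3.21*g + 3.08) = -0.68*g^4 - 1.45*g^3 - 3.44*g^2 + 4.5*g - 5.13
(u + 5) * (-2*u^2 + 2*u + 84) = -2*u^3 - 8*u^2 + 94*u + 420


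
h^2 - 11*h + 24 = (h - 8)*(h - 3)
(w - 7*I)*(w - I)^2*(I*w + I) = I*w^4 + 9*w^3 + I*w^3 + 9*w^2 - 15*I*w^2 - 7*w - 15*I*w - 7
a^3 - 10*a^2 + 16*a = a*(a - 8)*(a - 2)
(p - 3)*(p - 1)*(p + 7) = p^3 + 3*p^2 - 25*p + 21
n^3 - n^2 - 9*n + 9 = (n - 3)*(n - 1)*(n + 3)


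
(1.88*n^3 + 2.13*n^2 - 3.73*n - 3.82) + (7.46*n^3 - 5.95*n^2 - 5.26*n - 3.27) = 9.34*n^3 - 3.82*n^2 - 8.99*n - 7.09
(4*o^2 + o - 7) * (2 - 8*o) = -32*o^3 + 58*o - 14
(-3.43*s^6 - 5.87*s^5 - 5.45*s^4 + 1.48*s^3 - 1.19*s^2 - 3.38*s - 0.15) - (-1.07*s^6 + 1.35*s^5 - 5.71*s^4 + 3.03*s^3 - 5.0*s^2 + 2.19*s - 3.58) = -2.36*s^6 - 7.22*s^5 + 0.26*s^4 - 1.55*s^3 + 3.81*s^2 - 5.57*s + 3.43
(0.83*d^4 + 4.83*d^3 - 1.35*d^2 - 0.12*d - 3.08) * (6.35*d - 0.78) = 5.2705*d^5 + 30.0231*d^4 - 12.3399*d^3 + 0.291*d^2 - 19.4644*d + 2.4024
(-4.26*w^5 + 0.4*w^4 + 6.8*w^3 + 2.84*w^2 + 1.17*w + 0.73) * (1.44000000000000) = -6.1344*w^5 + 0.576*w^4 + 9.792*w^3 + 4.0896*w^2 + 1.6848*w + 1.0512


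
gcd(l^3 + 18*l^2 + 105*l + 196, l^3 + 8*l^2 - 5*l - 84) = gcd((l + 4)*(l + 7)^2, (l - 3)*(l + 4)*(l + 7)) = l^2 + 11*l + 28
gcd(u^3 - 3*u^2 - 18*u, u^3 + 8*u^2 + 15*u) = u^2 + 3*u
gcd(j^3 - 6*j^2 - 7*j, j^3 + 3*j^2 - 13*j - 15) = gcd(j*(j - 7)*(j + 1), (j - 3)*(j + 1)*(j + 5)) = j + 1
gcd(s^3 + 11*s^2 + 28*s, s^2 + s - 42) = s + 7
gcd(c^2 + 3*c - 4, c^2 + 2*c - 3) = c - 1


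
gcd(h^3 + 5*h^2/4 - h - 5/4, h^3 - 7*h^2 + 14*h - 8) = h - 1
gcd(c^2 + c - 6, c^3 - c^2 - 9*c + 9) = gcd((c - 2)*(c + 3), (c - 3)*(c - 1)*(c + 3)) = c + 3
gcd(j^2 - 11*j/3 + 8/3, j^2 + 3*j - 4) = j - 1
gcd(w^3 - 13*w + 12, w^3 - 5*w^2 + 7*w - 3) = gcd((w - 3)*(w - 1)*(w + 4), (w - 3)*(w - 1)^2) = w^2 - 4*w + 3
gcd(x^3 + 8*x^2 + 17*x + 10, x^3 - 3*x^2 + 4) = x + 1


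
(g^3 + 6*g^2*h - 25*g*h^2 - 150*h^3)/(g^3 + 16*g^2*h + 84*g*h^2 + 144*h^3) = (g^2 - 25*h^2)/(g^2 + 10*g*h + 24*h^2)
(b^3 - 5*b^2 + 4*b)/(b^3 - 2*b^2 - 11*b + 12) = b/(b + 3)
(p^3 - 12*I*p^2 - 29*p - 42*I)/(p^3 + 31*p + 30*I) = (p - 7*I)/(p + 5*I)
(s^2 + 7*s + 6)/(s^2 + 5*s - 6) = (s + 1)/(s - 1)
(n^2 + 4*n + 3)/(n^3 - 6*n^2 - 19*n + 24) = (n + 1)/(n^2 - 9*n + 8)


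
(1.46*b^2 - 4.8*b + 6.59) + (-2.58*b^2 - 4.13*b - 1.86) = -1.12*b^2 - 8.93*b + 4.73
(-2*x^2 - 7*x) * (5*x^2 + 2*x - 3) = -10*x^4 - 39*x^3 - 8*x^2 + 21*x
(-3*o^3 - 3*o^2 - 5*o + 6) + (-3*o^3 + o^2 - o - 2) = -6*o^3 - 2*o^2 - 6*o + 4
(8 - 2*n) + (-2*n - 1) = 7 - 4*n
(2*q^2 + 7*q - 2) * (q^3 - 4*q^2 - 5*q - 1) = 2*q^5 - q^4 - 40*q^3 - 29*q^2 + 3*q + 2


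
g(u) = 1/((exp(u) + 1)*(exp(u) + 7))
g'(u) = -exp(u)/((exp(u) + 1)*(exp(u) + 7)^2) - exp(u)/((exp(u) + 1)^2*(exp(u) + 7))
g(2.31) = 0.01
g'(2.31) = -0.01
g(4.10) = 0.00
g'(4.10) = -0.00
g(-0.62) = 0.09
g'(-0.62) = -0.04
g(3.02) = 0.00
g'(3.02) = -0.00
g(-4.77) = 0.14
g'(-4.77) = -0.00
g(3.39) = 0.00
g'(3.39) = -0.00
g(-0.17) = 0.07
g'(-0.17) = -0.04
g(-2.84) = 0.13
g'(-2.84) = -0.01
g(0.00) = 0.06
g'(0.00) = -0.04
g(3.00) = 0.00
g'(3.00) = 0.00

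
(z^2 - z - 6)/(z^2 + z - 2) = (z - 3)/(z - 1)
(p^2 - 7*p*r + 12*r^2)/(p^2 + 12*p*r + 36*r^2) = (p^2 - 7*p*r + 12*r^2)/(p^2 + 12*p*r + 36*r^2)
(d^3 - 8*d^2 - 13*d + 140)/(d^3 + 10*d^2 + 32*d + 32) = (d^2 - 12*d + 35)/(d^2 + 6*d + 8)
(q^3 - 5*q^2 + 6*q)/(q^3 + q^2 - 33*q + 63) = q*(q - 2)/(q^2 + 4*q - 21)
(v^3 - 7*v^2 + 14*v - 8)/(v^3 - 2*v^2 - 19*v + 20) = (v^2 - 6*v + 8)/(v^2 - v - 20)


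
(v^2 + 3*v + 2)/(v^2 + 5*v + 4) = (v + 2)/(v + 4)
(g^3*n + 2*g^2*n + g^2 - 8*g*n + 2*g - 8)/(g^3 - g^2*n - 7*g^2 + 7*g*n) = (g^3*n + 2*g^2*n + g^2 - 8*g*n + 2*g - 8)/(g*(g^2 - g*n - 7*g + 7*n))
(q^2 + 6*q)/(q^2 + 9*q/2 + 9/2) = 2*q*(q + 6)/(2*q^2 + 9*q + 9)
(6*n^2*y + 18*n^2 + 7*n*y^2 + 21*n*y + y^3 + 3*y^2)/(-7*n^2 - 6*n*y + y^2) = (6*n*y + 18*n + y^2 + 3*y)/(-7*n + y)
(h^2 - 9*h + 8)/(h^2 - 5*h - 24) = (h - 1)/(h + 3)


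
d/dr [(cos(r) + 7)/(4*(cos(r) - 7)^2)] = (cos(r) + 21)*sin(r)/(4*(cos(r) - 7)^3)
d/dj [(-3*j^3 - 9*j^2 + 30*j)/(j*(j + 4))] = 3*(-j^2 - 8*j - 22)/(j^2 + 8*j + 16)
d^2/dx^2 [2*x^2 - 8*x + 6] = 4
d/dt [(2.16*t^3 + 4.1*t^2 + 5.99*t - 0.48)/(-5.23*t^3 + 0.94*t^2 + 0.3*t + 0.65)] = (23.4734*t^4 + 63.9514*t^3 - 7.7198*t^2 + 6.2324*t + 4.0375)/(27.3529*t^6 - 9.8324*t^5 - 2.2544*t^4 - 6.235*t^3 + 1.312*t^2 + 0.39*t + 0.4225)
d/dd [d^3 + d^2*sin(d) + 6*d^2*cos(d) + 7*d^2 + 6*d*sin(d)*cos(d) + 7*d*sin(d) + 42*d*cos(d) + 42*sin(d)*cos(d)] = -6*d^2*sin(d) + d^2*cos(d) + 3*d^2 - 40*d*sin(d) + 19*d*cos(d) + 6*d*cos(2*d) + 14*d + 7*sin(d) + 3*sin(2*d) + 42*cos(d) + 42*cos(2*d)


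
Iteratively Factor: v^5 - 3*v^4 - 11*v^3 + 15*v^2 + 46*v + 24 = (v + 2)*(v^4 - 5*v^3 - v^2 + 17*v + 12) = (v - 4)*(v + 2)*(v^3 - v^2 - 5*v - 3) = (v - 4)*(v + 1)*(v + 2)*(v^2 - 2*v - 3) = (v - 4)*(v + 1)^2*(v + 2)*(v - 3)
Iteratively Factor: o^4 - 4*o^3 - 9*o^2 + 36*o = (o - 3)*(o^3 - o^2 - 12*o) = (o - 4)*(o - 3)*(o^2 + 3*o) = o*(o - 4)*(o - 3)*(o + 3)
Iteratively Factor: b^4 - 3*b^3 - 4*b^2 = (b + 1)*(b^3 - 4*b^2) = b*(b + 1)*(b^2 - 4*b) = b*(b - 4)*(b + 1)*(b)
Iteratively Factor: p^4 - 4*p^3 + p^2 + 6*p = (p)*(p^3 - 4*p^2 + p + 6) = p*(p - 2)*(p^2 - 2*p - 3) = p*(p - 3)*(p - 2)*(p + 1)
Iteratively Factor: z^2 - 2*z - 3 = (z + 1)*(z - 3)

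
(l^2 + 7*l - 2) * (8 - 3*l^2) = -3*l^4 - 21*l^3 + 14*l^2 + 56*l - 16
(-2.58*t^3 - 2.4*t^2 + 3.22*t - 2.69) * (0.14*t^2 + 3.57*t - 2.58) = -0.3612*t^5 - 9.5466*t^4 - 1.4608*t^3 + 17.3108*t^2 - 17.9109*t + 6.9402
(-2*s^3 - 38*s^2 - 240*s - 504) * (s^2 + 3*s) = -2*s^5 - 44*s^4 - 354*s^3 - 1224*s^2 - 1512*s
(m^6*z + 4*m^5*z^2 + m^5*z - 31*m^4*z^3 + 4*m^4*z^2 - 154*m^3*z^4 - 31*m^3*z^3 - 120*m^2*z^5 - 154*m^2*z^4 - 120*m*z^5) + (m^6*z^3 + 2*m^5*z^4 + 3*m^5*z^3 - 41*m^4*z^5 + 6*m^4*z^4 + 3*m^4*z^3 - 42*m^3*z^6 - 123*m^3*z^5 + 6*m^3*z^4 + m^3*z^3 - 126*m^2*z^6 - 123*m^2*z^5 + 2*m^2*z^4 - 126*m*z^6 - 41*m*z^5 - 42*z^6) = m^6*z^3 + m^6*z + 2*m^5*z^4 + 3*m^5*z^3 + 4*m^5*z^2 + m^5*z - 41*m^4*z^5 + 6*m^4*z^4 - 28*m^4*z^3 + 4*m^4*z^2 - 42*m^3*z^6 - 123*m^3*z^5 - 148*m^3*z^4 - 30*m^3*z^3 - 126*m^2*z^6 - 243*m^2*z^5 - 152*m^2*z^4 - 126*m*z^6 - 161*m*z^5 - 42*z^6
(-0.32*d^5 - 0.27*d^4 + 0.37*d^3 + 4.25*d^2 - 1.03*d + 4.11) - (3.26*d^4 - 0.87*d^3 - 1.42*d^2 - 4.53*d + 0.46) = -0.32*d^5 - 3.53*d^4 + 1.24*d^3 + 5.67*d^2 + 3.5*d + 3.65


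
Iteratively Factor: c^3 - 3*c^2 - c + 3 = (c - 1)*(c^2 - 2*c - 3) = (c - 1)*(c + 1)*(c - 3)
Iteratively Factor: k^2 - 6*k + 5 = (k - 1)*(k - 5)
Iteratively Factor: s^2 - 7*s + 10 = (s - 2)*(s - 5)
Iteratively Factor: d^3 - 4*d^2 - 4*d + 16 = (d - 2)*(d^2 - 2*d - 8) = (d - 2)*(d + 2)*(d - 4)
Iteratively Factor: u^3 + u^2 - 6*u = (u)*(u^2 + u - 6) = u*(u - 2)*(u + 3)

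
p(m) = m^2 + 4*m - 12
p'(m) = 2*m + 4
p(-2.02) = -16.00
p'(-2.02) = -0.04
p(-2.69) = -15.52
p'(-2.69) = -1.38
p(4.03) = 20.36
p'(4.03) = 12.06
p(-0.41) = -13.47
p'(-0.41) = 3.18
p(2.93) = 8.30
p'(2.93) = 9.86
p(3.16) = 10.63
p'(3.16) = 10.32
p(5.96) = 47.36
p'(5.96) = 15.92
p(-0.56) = -13.93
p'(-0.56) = 2.88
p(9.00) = 105.00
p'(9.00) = 22.00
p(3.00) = 9.00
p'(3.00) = 10.00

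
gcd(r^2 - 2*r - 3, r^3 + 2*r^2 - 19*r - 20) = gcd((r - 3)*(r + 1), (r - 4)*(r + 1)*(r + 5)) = r + 1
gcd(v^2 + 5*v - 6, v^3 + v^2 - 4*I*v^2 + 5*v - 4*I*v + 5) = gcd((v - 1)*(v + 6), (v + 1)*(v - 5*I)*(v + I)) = 1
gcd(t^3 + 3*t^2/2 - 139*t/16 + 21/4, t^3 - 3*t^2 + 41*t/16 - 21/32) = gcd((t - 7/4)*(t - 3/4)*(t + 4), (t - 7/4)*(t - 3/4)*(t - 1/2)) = t^2 - 5*t/2 + 21/16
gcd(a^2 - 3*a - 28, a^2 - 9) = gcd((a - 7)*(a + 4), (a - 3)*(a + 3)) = 1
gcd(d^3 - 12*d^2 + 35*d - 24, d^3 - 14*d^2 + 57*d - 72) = d^2 - 11*d + 24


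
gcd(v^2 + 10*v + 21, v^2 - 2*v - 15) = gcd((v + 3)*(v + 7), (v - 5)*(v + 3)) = v + 3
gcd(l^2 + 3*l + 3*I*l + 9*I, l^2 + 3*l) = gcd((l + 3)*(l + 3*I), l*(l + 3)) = l + 3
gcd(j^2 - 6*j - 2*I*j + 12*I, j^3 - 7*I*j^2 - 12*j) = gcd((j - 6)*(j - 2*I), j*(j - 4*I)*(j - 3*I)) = 1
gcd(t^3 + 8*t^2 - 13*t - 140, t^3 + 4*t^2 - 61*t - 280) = t^2 + 12*t + 35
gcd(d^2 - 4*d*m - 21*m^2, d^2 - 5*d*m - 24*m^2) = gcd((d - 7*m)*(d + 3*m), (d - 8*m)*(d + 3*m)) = d + 3*m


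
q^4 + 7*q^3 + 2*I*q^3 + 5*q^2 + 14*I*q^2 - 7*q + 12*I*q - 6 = (q + 6)*(q + I)*(-I*q + 1)*(I*q + I)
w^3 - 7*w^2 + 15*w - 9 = (w - 3)^2*(w - 1)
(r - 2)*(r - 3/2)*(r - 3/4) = r^3 - 17*r^2/4 + 45*r/8 - 9/4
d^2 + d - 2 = (d - 1)*(d + 2)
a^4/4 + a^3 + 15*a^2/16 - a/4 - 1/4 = (a/4 + 1/2)*(a - 1/2)*(a + 1/2)*(a + 2)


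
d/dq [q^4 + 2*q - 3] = 4*q^3 + 2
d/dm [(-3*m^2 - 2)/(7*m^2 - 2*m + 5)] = 2*(3*m^2 - m - 2)/(49*m^4 - 28*m^3 + 74*m^2 - 20*m + 25)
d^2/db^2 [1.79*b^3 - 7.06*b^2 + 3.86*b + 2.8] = 10.74*b - 14.12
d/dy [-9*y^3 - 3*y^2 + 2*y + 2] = -27*y^2 - 6*y + 2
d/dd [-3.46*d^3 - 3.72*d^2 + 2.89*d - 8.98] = -10.38*d^2 - 7.44*d + 2.89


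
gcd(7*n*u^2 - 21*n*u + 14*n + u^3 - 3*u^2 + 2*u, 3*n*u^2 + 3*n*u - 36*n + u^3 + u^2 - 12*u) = 1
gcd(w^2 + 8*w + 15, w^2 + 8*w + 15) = w^2 + 8*w + 15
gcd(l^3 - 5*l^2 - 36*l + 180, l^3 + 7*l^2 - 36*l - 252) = l^2 - 36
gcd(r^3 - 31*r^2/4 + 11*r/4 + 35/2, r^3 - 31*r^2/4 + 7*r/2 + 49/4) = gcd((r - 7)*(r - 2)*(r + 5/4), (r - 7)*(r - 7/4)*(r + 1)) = r - 7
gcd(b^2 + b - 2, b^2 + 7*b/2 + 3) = b + 2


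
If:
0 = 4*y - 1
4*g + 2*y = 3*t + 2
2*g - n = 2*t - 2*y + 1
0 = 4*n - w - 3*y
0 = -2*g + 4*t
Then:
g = 3/5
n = 1/10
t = 3/10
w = -7/20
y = 1/4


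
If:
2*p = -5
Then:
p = -5/2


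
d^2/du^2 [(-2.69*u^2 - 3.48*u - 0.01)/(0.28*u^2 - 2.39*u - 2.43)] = (2.22044604925031e-16*u^4 - 4.14596*u^3 - 10.98636*u^2 - 14.1666*u + 8.52537999999999)/(0.021952*u^6 - 0.562128*u^5 + 4.226628*u^4 - 3.894983*u^3 - 36.681093*u^2 - 42.338133*u - 14.348907)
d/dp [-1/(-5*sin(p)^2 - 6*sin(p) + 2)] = -2*(5*sin(p) + 3)*cos(p)/(5*sin(p)^2 + 6*sin(p) - 2)^2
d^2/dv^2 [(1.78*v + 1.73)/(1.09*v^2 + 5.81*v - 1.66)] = ((1.78*v + 1.73)*(2.18*v + 5.81)*(4.36*v + 11.62) - (11.6412*v + 24.455)*(1.09*v^2 + 5.81*v - 1.66))/(1.09*v^2 + 5.81*v - 1.66)^3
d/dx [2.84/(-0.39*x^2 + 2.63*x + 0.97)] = (2.2152*x - 7.4692)/(-0.39*x^2 + 2.63*x + 0.97)^2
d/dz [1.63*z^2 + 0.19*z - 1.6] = 3.26*z + 0.19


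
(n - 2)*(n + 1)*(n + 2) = n^3 + n^2 - 4*n - 4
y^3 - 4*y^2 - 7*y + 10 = (y - 5)*(y - 1)*(y + 2)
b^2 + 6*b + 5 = (b + 1)*(b + 5)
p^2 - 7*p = p*(p - 7)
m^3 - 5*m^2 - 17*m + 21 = (m - 7)*(m - 1)*(m + 3)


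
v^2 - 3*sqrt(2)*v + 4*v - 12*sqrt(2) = (v + 4)*(v - 3*sqrt(2))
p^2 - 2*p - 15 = (p - 5)*(p + 3)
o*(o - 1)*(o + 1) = o^3 - o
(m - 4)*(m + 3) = m^2 - m - 12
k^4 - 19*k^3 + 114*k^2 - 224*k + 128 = (k - 8)^2*(k - 2)*(k - 1)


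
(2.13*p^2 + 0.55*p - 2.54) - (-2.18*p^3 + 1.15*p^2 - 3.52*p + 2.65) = 2.18*p^3 + 0.98*p^2 + 4.07*p - 5.19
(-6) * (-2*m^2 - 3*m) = 12*m^2 + 18*m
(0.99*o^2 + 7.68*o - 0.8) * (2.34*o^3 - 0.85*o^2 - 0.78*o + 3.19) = 2.3166*o^5 + 17.1297*o^4 - 9.1722*o^3 - 2.1523*o^2 + 25.1232*o - 2.552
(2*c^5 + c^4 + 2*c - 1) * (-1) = -2*c^5 - c^4 - 2*c + 1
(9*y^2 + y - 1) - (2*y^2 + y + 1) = 7*y^2 - 2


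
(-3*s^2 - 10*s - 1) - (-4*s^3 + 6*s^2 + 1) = 4*s^3 - 9*s^2 - 10*s - 2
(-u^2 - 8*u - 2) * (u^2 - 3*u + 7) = -u^4 - 5*u^3 + 15*u^2 - 50*u - 14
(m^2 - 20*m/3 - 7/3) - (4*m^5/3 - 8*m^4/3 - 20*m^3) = -4*m^5/3 + 8*m^4/3 + 20*m^3 + m^2 - 20*m/3 - 7/3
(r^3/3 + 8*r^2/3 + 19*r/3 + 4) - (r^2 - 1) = r^3/3 + 5*r^2/3 + 19*r/3 + 5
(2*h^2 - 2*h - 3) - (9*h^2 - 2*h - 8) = 5 - 7*h^2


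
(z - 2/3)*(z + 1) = z^2 + z/3 - 2/3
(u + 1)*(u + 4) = u^2 + 5*u + 4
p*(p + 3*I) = p^2 + 3*I*p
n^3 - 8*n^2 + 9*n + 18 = (n - 6)*(n - 3)*(n + 1)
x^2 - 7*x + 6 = (x - 6)*(x - 1)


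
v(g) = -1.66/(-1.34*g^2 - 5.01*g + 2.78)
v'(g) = -1.66*(2.68*g + 5.01)/(-1.34*g^2 - 5.01*g + 2.78)^2 = (-4.4488*g - 8.3166)/(1.34*g^2 + 5.01*g - 2.78)^2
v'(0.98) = -1.09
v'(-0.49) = -0.25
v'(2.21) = -0.08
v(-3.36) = -0.37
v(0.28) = -1.30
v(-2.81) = -0.26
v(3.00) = 0.07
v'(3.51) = -0.02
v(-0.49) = -0.34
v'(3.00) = -0.04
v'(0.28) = -5.91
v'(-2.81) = 0.11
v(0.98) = 0.49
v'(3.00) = -0.04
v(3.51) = 0.05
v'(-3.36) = 0.33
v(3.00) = 0.07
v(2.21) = 0.11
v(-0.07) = -0.53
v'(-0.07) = -0.82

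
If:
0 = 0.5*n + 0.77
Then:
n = -1.54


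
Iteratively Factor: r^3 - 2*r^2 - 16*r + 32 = (r + 4)*(r^2 - 6*r + 8) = (r - 4)*(r + 4)*(r - 2)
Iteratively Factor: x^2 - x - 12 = (x + 3)*(x - 4)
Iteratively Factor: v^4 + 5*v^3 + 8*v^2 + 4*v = (v + 2)*(v^3 + 3*v^2 + 2*v) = (v + 1)*(v + 2)*(v^2 + 2*v) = v*(v + 1)*(v + 2)*(v + 2)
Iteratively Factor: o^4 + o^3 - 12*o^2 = (o)*(o^3 + o^2 - 12*o) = o^2*(o^2 + o - 12) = o^2*(o - 3)*(o + 4)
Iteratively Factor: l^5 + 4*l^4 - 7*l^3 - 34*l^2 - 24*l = (l + 4)*(l^4 - 7*l^2 - 6*l) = l*(l + 4)*(l^3 - 7*l - 6) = l*(l + 2)*(l + 4)*(l^2 - 2*l - 3) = l*(l + 1)*(l + 2)*(l + 4)*(l - 3)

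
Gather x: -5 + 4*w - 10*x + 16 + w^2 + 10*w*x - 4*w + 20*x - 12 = w^2 + x*(10*w + 10) - 1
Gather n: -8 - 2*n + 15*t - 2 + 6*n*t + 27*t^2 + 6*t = n*(6*t - 2) + 27*t^2 + 21*t - 10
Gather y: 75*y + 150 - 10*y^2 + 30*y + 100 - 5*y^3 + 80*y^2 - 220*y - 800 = -5*y^3 + 70*y^2 - 115*y - 550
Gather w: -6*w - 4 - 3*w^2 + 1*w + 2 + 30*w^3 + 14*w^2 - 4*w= 30*w^3 + 11*w^2 - 9*w - 2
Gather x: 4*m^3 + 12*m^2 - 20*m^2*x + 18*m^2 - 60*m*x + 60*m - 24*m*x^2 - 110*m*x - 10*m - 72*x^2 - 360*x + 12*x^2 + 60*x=4*m^3 + 30*m^2 + 50*m + x^2*(-24*m - 60) + x*(-20*m^2 - 170*m - 300)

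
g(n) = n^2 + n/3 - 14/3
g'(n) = 2*n + 1/3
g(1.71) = -1.17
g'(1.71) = 3.75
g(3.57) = 9.27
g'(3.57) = 7.47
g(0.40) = -4.37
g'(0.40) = 1.13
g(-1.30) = -3.41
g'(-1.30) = -2.27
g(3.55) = 9.12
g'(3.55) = 7.43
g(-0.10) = -4.69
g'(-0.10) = 0.13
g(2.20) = 0.91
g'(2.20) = 4.73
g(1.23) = -2.74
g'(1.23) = 2.79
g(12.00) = 143.33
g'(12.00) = 24.33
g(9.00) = 79.33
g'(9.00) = 18.33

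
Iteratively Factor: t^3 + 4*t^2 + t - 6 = (t - 1)*(t^2 + 5*t + 6) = (t - 1)*(t + 2)*(t + 3)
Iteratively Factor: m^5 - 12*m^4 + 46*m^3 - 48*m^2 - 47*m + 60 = (m + 1)*(m^4 - 13*m^3 + 59*m^2 - 107*m + 60) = (m - 3)*(m + 1)*(m^3 - 10*m^2 + 29*m - 20) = (m - 3)*(m - 1)*(m + 1)*(m^2 - 9*m + 20) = (m - 4)*(m - 3)*(m - 1)*(m + 1)*(m - 5)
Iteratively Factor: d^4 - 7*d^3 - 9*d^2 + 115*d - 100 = (d - 5)*(d^3 - 2*d^2 - 19*d + 20) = (d - 5)*(d + 4)*(d^2 - 6*d + 5) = (d - 5)*(d - 1)*(d + 4)*(d - 5)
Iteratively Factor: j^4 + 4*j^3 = (j + 4)*(j^3) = j*(j + 4)*(j^2) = j^2*(j + 4)*(j)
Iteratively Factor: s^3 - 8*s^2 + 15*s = (s - 3)*(s^2 - 5*s) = s*(s - 3)*(s - 5)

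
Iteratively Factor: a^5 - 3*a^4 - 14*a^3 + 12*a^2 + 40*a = (a + 2)*(a^4 - 5*a^3 - 4*a^2 + 20*a) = (a - 5)*(a + 2)*(a^3 - 4*a) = (a - 5)*(a + 2)^2*(a^2 - 2*a) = a*(a - 5)*(a + 2)^2*(a - 2)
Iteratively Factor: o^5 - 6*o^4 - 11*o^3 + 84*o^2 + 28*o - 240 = (o + 3)*(o^4 - 9*o^3 + 16*o^2 + 36*o - 80) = (o - 4)*(o + 3)*(o^3 - 5*o^2 - 4*o + 20) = (o - 4)*(o - 2)*(o + 3)*(o^2 - 3*o - 10) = (o - 4)*(o - 2)*(o + 2)*(o + 3)*(o - 5)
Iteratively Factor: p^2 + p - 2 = (p - 1)*(p + 2)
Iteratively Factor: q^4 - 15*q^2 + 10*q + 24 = (q + 1)*(q^3 - q^2 - 14*q + 24) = (q - 2)*(q + 1)*(q^2 + q - 12) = (q - 3)*(q - 2)*(q + 1)*(q + 4)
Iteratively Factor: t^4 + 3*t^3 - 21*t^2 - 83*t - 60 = (t - 5)*(t^3 + 8*t^2 + 19*t + 12) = (t - 5)*(t + 3)*(t^2 + 5*t + 4) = (t - 5)*(t + 1)*(t + 3)*(t + 4)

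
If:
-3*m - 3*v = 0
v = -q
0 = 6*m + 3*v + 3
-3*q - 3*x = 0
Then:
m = -1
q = -1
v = 1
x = 1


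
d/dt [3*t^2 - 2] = 6*t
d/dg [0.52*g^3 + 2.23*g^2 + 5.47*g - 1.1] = 1.56*g^2 + 4.46*g + 5.47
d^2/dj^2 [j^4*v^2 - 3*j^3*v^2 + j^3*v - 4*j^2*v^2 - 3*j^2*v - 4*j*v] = 2*v*(6*j^2*v - 9*j*v + 3*j - 4*v - 3)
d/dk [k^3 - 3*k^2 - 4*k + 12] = 3*k^2 - 6*k - 4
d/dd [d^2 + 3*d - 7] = 2*d + 3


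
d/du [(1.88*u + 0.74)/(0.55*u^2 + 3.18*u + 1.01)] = (1.034*u^2 + 5.9784*u - (1.1*u + 3.18)*(1.88*u + 0.74) + 1.8988)/(0.55*u^2 + 3.18*u + 1.01)^2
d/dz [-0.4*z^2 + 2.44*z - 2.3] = 2.44 - 0.8*z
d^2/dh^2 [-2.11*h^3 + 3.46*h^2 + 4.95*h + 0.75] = 6.92 - 12.66*h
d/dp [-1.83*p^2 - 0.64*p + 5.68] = -3.66*p - 0.64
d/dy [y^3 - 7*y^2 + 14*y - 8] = 3*y^2 - 14*y + 14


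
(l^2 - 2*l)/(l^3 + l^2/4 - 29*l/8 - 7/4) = 8*l/(8*l^2 + 18*l + 7)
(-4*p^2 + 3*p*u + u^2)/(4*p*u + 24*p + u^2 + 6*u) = (-p + u)/(u + 6)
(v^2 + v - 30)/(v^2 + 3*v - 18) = (v - 5)/(v - 3)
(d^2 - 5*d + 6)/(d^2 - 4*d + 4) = (d - 3)/(d - 2)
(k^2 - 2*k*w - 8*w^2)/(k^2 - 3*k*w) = (k^2 - 2*k*w - 8*w^2)/(k*(k - 3*w))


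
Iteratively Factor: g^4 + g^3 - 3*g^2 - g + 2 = (g + 1)*(g^3 - 3*g + 2) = (g - 1)*(g + 1)*(g^2 + g - 2) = (g - 1)*(g + 1)*(g + 2)*(g - 1)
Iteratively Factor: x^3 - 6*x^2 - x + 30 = (x + 2)*(x^2 - 8*x + 15) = (x - 5)*(x + 2)*(x - 3)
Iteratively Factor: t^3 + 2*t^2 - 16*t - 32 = (t + 2)*(t^2 - 16) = (t + 2)*(t + 4)*(t - 4)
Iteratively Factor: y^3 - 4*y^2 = (y)*(y^2 - 4*y) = y^2*(y - 4)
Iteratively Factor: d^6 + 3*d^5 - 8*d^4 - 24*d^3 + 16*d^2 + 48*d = (d - 2)*(d^5 + 5*d^4 + 2*d^3 - 20*d^2 - 24*d) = (d - 2)*(d + 2)*(d^4 + 3*d^3 - 4*d^2 - 12*d) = d*(d - 2)*(d + 2)*(d^3 + 3*d^2 - 4*d - 12) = d*(d - 2)*(d + 2)*(d + 3)*(d^2 - 4) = d*(d - 2)*(d + 2)^2*(d + 3)*(d - 2)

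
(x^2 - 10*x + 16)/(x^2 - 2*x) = (x - 8)/x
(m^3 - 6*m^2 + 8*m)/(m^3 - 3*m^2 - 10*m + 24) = m/(m + 3)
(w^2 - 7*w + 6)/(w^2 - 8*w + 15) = (w^2 - 7*w + 6)/(w^2 - 8*w + 15)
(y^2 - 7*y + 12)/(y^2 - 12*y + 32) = (y - 3)/(y - 8)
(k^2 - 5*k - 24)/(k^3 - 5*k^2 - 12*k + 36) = (k - 8)/(k^2 - 8*k + 12)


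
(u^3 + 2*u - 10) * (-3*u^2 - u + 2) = -3*u^5 - u^4 - 4*u^3 + 28*u^2 + 14*u - 20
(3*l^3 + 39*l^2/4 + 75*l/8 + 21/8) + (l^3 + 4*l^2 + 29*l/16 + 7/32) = 4*l^3 + 55*l^2/4 + 179*l/16 + 91/32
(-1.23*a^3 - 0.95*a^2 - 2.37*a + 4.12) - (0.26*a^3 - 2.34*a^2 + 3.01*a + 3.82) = -1.49*a^3 + 1.39*a^2 - 5.38*a + 0.3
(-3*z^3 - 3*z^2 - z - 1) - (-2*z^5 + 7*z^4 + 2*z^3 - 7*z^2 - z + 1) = 2*z^5 - 7*z^4 - 5*z^3 + 4*z^2 - 2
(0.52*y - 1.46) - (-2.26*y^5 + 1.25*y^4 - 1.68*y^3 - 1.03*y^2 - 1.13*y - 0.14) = 2.26*y^5 - 1.25*y^4 + 1.68*y^3 + 1.03*y^2 + 1.65*y - 1.32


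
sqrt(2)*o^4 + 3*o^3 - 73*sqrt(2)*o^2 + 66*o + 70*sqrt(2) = (o - 5*sqrt(2))*(o - sqrt(2))*(o + 7*sqrt(2))*(sqrt(2)*o + 1)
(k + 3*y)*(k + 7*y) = k^2 + 10*k*y + 21*y^2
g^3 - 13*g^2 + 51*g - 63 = (g - 7)*(g - 3)^2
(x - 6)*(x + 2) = x^2 - 4*x - 12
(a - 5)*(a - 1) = a^2 - 6*a + 5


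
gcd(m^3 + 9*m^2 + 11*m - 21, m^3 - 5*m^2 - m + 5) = m - 1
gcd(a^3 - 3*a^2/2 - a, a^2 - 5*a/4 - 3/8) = 1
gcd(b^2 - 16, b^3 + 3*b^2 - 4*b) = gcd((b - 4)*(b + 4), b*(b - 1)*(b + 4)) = b + 4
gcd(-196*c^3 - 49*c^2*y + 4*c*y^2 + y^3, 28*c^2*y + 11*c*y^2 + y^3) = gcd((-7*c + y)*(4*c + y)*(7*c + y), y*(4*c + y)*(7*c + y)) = 28*c^2 + 11*c*y + y^2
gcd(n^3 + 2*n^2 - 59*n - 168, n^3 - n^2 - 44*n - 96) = n^2 - 5*n - 24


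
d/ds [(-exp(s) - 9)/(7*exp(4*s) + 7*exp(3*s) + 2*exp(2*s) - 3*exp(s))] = (21*exp(4*s) + 266*exp(3*s) + 191*exp(2*s) + 36*exp(s) - 27)*exp(-s)/(49*exp(6*s) + 98*exp(5*s) + 77*exp(4*s) - 14*exp(3*s) - 38*exp(2*s) - 12*exp(s) + 9)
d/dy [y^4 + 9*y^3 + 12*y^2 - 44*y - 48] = 4*y^3 + 27*y^2 + 24*y - 44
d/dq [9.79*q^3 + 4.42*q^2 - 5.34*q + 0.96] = 29.37*q^2 + 8.84*q - 5.34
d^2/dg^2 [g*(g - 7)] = 2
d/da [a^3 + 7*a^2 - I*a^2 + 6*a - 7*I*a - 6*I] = 3*a^2 + 2*a*(7 - I) + 6 - 7*I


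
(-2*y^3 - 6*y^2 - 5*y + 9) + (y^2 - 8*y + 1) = -2*y^3 - 5*y^2 - 13*y + 10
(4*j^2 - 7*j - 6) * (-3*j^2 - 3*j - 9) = -12*j^4 + 9*j^3 + 3*j^2 + 81*j + 54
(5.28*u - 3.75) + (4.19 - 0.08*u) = 5.2*u + 0.44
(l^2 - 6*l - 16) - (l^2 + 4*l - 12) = -10*l - 4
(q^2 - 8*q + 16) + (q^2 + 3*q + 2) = 2*q^2 - 5*q + 18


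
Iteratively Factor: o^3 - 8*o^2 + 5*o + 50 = (o - 5)*(o^2 - 3*o - 10) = (o - 5)^2*(o + 2)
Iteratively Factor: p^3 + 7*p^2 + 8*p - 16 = (p - 1)*(p^2 + 8*p + 16) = (p - 1)*(p + 4)*(p + 4)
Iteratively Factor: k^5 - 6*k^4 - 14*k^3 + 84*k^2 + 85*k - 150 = (k - 5)*(k^4 - k^3 - 19*k^2 - 11*k + 30) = (k - 5)^2*(k^3 + 4*k^2 + k - 6) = (k - 5)^2*(k - 1)*(k^2 + 5*k + 6) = (k - 5)^2*(k - 1)*(k + 2)*(k + 3)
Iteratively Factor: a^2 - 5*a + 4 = (a - 1)*(a - 4)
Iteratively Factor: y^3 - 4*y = (y + 2)*(y^2 - 2*y) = y*(y + 2)*(y - 2)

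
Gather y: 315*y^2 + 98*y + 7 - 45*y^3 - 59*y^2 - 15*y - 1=-45*y^3 + 256*y^2 + 83*y + 6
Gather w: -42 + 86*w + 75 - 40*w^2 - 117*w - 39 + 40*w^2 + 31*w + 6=0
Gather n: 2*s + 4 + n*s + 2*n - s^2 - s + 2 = n*(s + 2) - s^2 + s + 6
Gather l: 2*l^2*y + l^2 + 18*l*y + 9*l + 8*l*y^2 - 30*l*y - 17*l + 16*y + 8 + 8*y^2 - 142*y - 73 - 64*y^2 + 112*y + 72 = l^2*(2*y + 1) + l*(8*y^2 - 12*y - 8) - 56*y^2 - 14*y + 7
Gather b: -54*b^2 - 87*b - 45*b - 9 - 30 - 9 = -54*b^2 - 132*b - 48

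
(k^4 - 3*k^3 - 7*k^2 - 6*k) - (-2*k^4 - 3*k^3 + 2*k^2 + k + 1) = 3*k^4 - 9*k^2 - 7*k - 1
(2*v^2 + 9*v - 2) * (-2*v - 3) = -4*v^3 - 24*v^2 - 23*v + 6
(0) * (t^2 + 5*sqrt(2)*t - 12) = 0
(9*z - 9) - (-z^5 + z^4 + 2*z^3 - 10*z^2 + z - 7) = z^5 - z^4 - 2*z^3 + 10*z^2 + 8*z - 2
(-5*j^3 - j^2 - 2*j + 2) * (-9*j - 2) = 45*j^4 + 19*j^3 + 20*j^2 - 14*j - 4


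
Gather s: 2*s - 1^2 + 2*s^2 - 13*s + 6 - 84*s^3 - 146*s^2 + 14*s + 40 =-84*s^3 - 144*s^2 + 3*s + 45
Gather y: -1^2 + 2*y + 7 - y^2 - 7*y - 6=-y^2 - 5*y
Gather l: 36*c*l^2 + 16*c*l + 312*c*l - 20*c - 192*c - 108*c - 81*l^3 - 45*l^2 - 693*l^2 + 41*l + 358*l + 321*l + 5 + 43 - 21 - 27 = -320*c - 81*l^3 + l^2*(36*c - 738) + l*(328*c + 720)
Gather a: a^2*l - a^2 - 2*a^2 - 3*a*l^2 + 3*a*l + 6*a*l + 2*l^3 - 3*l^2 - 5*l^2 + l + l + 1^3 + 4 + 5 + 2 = a^2*(l - 3) + a*(-3*l^2 + 9*l) + 2*l^3 - 8*l^2 + 2*l + 12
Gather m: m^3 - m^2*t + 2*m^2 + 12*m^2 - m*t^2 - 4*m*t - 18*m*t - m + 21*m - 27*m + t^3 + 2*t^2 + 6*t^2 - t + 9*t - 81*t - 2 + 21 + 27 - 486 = m^3 + m^2*(14 - t) + m*(-t^2 - 22*t - 7) + t^3 + 8*t^2 - 73*t - 440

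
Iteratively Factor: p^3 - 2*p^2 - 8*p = (p + 2)*(p^2 - 4*p) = (p - 4)*(p + 2)*(p)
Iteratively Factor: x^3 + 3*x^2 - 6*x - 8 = (x - 2)*(x^2 + 5*x + 4) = (x - 2)*(x + 1)*(x + 4)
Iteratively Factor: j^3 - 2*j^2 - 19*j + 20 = (j - 1)*(j^2 - j - 20) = (j - 1)*(j + 4)*(j - 5)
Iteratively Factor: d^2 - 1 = (d + 1)*(d - 1)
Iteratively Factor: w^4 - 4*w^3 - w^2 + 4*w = (w - 1)*(w^3 - 3*w^2 - 4*w) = w*(w - 1)*(w^2 - 3*w - 4) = w*(w - 1)*(w + 1)*(w - 4)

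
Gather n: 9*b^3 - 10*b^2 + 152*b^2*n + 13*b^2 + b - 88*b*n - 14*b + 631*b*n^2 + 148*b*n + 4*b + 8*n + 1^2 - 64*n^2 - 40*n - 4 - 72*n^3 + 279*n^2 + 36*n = 9*b^3 + 3*b^2 - 9*b - 72*n^3 + n^2*(631*b + 215) + n*(152*b^2 + 60*b + 4) - 3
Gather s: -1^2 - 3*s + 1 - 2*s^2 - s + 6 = -2*s^2 - 4*s + 6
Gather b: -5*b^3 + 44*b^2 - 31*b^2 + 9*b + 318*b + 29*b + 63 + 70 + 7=-5*b^3 + 13*b^2 + 356*b + 140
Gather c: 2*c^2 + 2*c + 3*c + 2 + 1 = 2*c^2 + 5*c + 3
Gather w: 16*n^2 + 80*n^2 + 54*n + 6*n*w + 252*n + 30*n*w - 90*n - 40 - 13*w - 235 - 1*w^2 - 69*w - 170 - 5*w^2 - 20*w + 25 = 96*n^2 + 216*n - 6*w^2 + w*(36*n - 102) - 420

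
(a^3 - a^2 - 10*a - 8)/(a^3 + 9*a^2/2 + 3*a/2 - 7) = 2*(a^2 - 3*a - 4)/(2*a^2 + 5*a - 7)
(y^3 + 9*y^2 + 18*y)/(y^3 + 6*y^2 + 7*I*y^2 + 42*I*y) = (y + 3)/(y + 7*I)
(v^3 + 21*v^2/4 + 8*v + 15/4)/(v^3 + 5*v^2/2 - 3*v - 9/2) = (4*v + 5)/(2*(2*v - 3))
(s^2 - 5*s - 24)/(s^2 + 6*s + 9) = (s - 8)/(s + 3)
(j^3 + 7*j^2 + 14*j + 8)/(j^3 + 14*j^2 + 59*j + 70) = (j^2 + 5*j + 4)/(j^2 + 12*j + 35)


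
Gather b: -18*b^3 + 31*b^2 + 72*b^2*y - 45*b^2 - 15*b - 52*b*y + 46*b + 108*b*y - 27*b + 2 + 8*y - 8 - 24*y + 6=-18*b^3 + b^2*(72*y - 14) + b*(56*y + 4) - 16*y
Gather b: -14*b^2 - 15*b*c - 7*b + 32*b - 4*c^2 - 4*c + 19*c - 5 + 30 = -14*b^2 + b*(25 - 15*c) - 4*c^2 + 15*c + 25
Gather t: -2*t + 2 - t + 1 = 3 - 3*t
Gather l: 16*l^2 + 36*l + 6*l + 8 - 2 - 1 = 16*l^2 + 42*l + 5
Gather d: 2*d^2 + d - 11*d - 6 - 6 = 2*d^2 - 10*d - 12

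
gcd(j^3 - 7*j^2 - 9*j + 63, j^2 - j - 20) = 1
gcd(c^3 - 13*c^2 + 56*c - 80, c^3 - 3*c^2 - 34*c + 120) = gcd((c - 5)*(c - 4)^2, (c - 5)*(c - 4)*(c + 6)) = c^2 - 9*c + 20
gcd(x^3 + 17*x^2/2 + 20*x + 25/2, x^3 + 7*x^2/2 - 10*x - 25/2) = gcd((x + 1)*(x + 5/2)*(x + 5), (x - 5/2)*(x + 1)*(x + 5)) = x^2 + 6*x + 5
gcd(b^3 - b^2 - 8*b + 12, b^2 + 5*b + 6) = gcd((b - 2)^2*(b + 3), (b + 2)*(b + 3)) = b + 3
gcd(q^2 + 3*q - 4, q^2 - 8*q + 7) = q - 1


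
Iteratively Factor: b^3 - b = (b - 1)*(b^2 + b) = b*(b - 1)*(b + 1)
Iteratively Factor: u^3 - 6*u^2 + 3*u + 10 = (u - 2)*(u^2 - 4*u - 5) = (u - 2)*(u + 1)*(u - 5)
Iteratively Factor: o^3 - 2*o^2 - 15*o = (o)*(o^2 - 2*o - 15) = o*(o + 3)*(o - 5)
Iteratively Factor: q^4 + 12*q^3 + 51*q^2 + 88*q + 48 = (q + 1)*(q^3 + 11*q^2 + 40*q + 48) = (q + 1)*(q + 4)*(q^2 + 7*q + 12) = (q + 1)*(q + 3)*(q + 4)*(q + 4)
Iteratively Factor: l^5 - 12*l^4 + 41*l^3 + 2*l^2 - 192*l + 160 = (l - 4)*(l^4 - 8*l^3 + 9*l^2 + 38*l - 40) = (l - 4)*(l + 2)*(l^3 - 10*l^2 + 29*l - 20) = (l - 4)*(l - 1)*(l + 2)*(l^2 - 9*l + 20) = (l - 5)*(l - 4)*(l - 1)*(l + 2)*(l - 4)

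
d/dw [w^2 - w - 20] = 2*w - 1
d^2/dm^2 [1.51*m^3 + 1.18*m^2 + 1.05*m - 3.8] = 9.06*m + 2.36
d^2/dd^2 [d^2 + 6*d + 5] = 2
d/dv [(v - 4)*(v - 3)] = 2*v - 7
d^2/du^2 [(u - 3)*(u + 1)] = 2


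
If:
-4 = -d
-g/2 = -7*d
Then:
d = 4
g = 56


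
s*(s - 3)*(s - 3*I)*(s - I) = s^4 - 3*s^3 - 4*I*s^3 - 3*s^2 + 12*I*s^2 + 9*s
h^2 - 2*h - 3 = (h - 3)*(h + 1)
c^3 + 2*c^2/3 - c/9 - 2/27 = (c - 1/3)*(c + 1/3)*(c + 2/3)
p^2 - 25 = (p - 5)*(p + 5)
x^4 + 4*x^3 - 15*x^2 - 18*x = x*(x - 3)*(x + 1)*(x + 6)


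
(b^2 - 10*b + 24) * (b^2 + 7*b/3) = b^4 - 23*b^3/3 + 2*b^2/3 + 56*b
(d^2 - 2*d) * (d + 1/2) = d^3 - 3*d^2/2 - d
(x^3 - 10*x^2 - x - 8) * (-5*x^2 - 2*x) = -5*x^5 + 48*x^4 + 25*x^3 + 42*x^2 + 16*x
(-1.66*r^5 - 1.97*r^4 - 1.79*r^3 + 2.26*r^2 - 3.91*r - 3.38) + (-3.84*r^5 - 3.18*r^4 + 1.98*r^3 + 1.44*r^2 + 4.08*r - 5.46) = -5.5*r^5 - 5.15*r^4 + 0.19*r^3 + 3.7*r^2 + 0.17*r - 8.84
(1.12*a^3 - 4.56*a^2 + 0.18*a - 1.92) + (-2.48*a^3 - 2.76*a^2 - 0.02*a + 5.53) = -1.36*a^3 - 7.32*a^2 + 0.16*a + 3.61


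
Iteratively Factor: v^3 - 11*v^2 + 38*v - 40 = (v - 2)*(v^2 - 9*v + 20) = (v - 5)*(v - 2)*(v - 4)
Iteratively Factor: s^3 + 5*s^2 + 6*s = (s)*(s^2 + 5*s + 6) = s*(s + 2)*(s + 3)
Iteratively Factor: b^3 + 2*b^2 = (b)*(b^2 + 2*b) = b^2*(b + 2)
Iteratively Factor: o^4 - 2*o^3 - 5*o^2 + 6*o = (o - 1)*(o^3 - o^2 - 6*o) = (o - 1)*(o + 2)*(o^2 - 3*o) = o*(o - 1)*(o + 2)*(o - 3)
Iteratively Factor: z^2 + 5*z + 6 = (z + 2)*(z + 3)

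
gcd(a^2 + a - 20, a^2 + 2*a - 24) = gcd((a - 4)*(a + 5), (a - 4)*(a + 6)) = a - 4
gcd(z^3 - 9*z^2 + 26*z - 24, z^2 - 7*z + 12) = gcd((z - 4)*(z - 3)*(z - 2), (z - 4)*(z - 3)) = z^2 - 7*z + 12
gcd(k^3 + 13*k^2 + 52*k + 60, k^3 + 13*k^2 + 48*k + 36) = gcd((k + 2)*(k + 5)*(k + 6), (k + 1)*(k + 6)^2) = k + 6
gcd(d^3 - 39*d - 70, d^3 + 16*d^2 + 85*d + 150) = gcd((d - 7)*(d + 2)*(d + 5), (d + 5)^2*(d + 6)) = d + 5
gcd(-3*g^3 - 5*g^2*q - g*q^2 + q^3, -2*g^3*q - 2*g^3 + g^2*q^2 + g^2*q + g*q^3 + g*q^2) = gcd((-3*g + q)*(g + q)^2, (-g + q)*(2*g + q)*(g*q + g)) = 1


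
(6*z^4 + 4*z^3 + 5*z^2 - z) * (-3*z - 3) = -18*z^5 - 30*z^4 - 27*z^3 - 12*z^2 + 3*z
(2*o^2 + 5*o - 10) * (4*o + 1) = 8*o^3 + 22*o^2 - 35*o - 10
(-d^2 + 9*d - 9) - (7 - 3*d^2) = 2*d^2 + 9*d - 16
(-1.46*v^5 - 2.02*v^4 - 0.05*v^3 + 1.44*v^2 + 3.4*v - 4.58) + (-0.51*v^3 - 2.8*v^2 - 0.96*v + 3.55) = -1.46*v^5 - 2.02*v^4 - 0.56*v^3 - 1.36*v^2 + 2.44*v - 1.03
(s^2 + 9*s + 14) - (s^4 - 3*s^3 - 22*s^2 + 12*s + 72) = -s^4 + 3*s^3 + 23*s^2 - 3*s - 58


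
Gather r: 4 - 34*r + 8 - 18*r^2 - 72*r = -18*r^2 - 106*r + 12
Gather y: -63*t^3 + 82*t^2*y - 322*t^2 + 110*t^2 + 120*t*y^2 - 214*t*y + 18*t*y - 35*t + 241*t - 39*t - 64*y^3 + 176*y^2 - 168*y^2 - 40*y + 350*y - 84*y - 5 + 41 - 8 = -63*t^3 - 212*t^2 + 167*t - 64*y^3 + y^2*(120*t + 8) + y*(82*t^2 - 196*t + 226) + 28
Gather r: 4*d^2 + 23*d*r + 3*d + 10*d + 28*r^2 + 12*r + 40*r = 4*d^2 + 13*d + 28*r^2 + r*(23*d + 52)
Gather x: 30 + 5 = 35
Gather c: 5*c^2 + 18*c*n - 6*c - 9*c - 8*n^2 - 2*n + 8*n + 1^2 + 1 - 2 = 5*c^2 + c*(18*n - 15) - 8*n^2 + 6*n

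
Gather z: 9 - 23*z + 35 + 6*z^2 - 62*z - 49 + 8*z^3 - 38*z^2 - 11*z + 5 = 8*z^3 - 32*z^2 - 96*z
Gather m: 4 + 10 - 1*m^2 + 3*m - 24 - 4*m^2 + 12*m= -5*m^2 + 15*m - 10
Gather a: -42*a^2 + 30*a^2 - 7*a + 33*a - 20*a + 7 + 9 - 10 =-12*a^2 + 6*a + 6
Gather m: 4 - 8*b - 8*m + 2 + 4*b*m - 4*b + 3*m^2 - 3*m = -12*b + 3*m^2 + m*(4*b - 11) + 6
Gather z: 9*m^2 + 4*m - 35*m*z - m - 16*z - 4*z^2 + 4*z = 9*m^2 + 3*m - 4*z^2 + z*(-35*m - 12)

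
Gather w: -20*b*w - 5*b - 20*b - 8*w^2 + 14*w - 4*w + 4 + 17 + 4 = -25*b - 8*w^2 + w*(10 - 20*b) + 25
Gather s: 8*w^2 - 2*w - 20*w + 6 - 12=8*w^2 - 22*w - 6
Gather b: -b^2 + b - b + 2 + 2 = 4 - b^2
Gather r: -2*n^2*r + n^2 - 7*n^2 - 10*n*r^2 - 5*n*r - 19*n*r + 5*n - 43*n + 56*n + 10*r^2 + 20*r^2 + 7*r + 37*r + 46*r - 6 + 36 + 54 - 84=-6*n^2 + 18*n + r^2*(30 - 10*n) + r*(-2*n^2 - 24*n + 90)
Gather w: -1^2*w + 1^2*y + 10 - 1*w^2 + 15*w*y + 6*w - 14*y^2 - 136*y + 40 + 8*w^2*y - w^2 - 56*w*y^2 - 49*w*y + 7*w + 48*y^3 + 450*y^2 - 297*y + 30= w^2*(8*y - 2) + w*(-56*y^2 - 34*y + 12) + 48*y^3 + 436*y^2 - 432*y + 80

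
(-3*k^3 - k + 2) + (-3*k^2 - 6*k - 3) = -3*k^3 - 3*k^2 - 7*k - 1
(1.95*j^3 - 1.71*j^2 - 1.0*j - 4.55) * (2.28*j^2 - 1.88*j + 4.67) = 4.446*j^5 - 7.5648*j^4 + 10.0413*j^3 - 16.4797*j^2 + 3.884*j - 21.2485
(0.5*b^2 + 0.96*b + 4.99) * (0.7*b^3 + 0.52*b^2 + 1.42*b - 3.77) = 0.35*b^5 + 0.932*b^4 + 4.7022*b^3 + 2.073*b^2 + 3.4666*b - 18.8123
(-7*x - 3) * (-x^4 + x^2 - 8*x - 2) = 7*x^5 + 3*x^4 - 7*x^3 + 53*x^2 + 38*x + 6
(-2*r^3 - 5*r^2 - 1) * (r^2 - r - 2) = -2*r^5 - 3*r^4 + 9*r^3 + 9*r^2 + r + 2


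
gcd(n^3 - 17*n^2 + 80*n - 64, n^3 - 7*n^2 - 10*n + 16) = n^2 - 9*n + 8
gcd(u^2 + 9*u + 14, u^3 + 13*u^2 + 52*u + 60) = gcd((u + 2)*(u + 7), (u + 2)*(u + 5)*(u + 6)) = u + 2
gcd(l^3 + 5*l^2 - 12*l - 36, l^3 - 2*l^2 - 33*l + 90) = l^2 + 3*l - 18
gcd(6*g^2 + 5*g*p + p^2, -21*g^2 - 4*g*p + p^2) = 3*g + p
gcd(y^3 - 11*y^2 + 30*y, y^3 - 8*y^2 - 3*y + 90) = y^2 - 11*y + 30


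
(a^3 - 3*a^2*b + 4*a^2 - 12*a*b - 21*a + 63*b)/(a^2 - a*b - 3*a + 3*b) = (a^2 - 3*a*b + 7*a - 21*b)/(a - b)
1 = 1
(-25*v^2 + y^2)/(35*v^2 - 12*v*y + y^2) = (5*v + y)/(-7*v + y)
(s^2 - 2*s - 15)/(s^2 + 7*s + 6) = (s^2 - 2*s - 15)/(s^2 + 7*s + 6)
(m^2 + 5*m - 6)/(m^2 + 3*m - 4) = (m + 6)/(m + 4)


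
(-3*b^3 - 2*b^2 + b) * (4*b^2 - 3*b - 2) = -12*b^5 + b^4 + 16*b^3 + b^2 - 2*b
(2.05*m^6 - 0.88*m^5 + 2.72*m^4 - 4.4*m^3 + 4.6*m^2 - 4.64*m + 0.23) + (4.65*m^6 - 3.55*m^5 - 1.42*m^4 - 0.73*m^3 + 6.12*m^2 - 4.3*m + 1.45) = 6.7*m^6 - 4.43*m^5 + 1.3*m^4 - 5.13*m^3 + 10.72*m^2 - 8.94*m + 1.68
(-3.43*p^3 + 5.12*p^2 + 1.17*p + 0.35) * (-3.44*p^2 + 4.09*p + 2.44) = 11.7992*p^5 - 31.6415*p^4 + 8.5468*p^3 + 16.0741*p^2 + 4.2863*p + 0.854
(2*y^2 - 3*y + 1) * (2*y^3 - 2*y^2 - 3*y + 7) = 4*y^5 - 10*y^4 + 2*y^3 + 21*y^2 - 24*y + 7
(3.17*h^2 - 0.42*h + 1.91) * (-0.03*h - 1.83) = -0.0951*h^3 - 5.7885*h^2 + 0.7113*h - 3.4953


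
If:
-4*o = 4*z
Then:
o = -z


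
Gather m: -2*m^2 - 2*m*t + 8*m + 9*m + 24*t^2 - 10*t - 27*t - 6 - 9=-2*m^2 + m*(17 - 2*t) + 24*t^2 - 37*t - 15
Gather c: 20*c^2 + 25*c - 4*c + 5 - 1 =20*c^2 + 21*c + 4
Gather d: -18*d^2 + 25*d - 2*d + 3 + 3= -18*d^2 + 23*d + 6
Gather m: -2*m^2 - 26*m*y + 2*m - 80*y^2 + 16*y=-2*m^2 + m*(2 - 26*y) - 80*y^2 + 16*y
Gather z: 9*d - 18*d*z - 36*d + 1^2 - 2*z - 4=-27*d + z*(-18*d - 2) - 3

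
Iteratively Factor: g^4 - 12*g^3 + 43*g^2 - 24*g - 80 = (g - 4)*(g^3 - 8*g^2 + 11*g + 20) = (g - 4)*(g + 1)*(g^2 - 9*g + 20) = (g - 4)^2*(g + 1)*(g - 5)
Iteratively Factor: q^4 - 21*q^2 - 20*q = (q + 1)*(q^3 - q^2 - 20*q) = (q + 1)*(q + 4)*(q^2 - 5*q) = q*(q + 1)*(q + 4)*(q - 5)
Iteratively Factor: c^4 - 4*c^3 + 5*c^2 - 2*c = (c)*(c^3 - 4*c^2 + 5*c - 2) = c*(c - 1)*(c^2 - 3*c + 2) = c*(c - 1)^2*(c - 2)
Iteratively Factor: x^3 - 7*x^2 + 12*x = (x)*(x^2 - 7*x + 12) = x*(x - 4)*(x - 3)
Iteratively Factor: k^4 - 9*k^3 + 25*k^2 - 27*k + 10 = (k - 2)*(k^3 - 7*k^2 + 11*k - 5) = (k - 2)*(k - 1)*(k^2 - 6*k + 5) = (k - 2)*(k - 1)^2*(k - 5)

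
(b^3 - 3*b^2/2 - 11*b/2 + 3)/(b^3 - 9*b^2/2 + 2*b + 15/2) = (2*b^2 + 3*b - 2)/(2*b^2 - 3*b - 5)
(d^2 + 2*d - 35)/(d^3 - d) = (d^2 + 2*d - 35)/(d^3 - d)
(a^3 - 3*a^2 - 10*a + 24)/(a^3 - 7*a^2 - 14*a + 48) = (a - 4)/(a - 8)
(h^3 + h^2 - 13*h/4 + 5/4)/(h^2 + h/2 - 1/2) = (2*h^2 + 3*h - 5)/(2*(h + 1))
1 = 1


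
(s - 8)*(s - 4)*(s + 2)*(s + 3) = s^4 - 7*s^3 - 22*s^2 + 88*s + 192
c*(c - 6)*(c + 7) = c^3 + c^2 - 42*c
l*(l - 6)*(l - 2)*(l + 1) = l^4 - 7*l^3 + 4*l^2 + 12*l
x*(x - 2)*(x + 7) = x^3 + 5*x^2 - 14*x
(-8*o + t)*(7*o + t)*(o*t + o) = -56*o^3*t - 56*o^3 - o^2*t^2 - o^2*t + o*t^3 + o*t^2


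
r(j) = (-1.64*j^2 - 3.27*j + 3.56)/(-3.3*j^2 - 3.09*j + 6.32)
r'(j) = (-3.28*j - 3.27)/(-3.3*j^2 - 3.09*j + 6.32) + (6.6*j + 3.09)*(-1.64*j^2 - 3.27*j + 3.56)/(-3.3*j^2 - 3.09*j + 6.32)^2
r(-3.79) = 0.26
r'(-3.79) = -0.12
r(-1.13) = 0.92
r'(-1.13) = -0.64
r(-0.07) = 0.58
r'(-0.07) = -0.23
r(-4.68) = 0.33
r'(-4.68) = -0.06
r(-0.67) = 0.73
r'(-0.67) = -0.30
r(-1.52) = 1.40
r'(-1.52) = -2.35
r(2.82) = 0.65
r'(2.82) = -0.06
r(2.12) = 0.71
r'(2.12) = -0.13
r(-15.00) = 0.46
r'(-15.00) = -0.00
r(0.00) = 0.56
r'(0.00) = -0.24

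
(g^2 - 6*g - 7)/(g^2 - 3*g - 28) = (g + 1)/(g + 4)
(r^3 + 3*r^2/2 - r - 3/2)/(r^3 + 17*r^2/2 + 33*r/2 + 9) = (r - 1)/(r + 6)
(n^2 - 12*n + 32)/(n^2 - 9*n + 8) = (n - 4)/(n - 1)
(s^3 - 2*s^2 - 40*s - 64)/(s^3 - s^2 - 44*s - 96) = (s + 2)/(s + 3)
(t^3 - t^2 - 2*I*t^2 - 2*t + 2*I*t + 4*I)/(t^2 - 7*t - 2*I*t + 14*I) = (t^2 - t - 2)/(t - 7)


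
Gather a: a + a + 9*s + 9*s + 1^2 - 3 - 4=2*a + 18*s - 6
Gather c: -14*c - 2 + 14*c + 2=0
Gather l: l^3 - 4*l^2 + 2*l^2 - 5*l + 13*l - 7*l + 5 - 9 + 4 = l^3 - 2*l^2 + l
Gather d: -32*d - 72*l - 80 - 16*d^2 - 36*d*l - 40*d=-16*d^2 + d*(-36*l - 72) - 72*l - 80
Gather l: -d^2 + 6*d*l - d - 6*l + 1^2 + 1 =-d^2 - d + l*(6*d - 6) + 2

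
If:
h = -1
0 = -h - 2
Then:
No Solution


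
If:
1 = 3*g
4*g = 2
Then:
No Solution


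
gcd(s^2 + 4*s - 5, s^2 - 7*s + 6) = s - 1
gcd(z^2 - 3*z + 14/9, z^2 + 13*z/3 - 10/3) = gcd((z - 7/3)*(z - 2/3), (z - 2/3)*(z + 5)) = z - 2/3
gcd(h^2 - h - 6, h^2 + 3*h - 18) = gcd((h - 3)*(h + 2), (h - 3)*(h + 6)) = h - 3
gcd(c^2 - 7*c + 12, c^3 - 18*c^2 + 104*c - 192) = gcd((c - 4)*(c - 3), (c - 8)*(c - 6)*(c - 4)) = c - 4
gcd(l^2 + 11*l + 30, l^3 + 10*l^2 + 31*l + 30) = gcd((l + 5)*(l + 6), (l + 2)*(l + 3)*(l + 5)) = l + 5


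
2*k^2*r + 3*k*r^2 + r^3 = r*(k + r)*(2*k + r)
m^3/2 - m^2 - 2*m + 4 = (m/2 + 1)*(m - 2)^2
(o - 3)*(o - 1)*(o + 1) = o^3 - 3*o^2 - o + 3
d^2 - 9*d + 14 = (d - 7)*(d - 2)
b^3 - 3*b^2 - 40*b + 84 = (b - 7)*(b - 2)*(b + 6)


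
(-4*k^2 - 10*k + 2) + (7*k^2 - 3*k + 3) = 3*k^2 - 13*k + 5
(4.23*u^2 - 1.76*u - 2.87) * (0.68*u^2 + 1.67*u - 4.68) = 2.8764*u^4 + 5.8673*u^3 - 24.6872*u^2 + 3.4439*u + 13.4316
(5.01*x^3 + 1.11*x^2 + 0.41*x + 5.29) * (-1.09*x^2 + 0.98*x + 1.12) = -5.4609*x^5 + 3.6999*x^4 + 6.2521*x^3 - 4.1211*x^2 + 5.6434*x + 5.9248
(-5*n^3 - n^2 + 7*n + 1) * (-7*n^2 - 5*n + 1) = 35*n^5 + 32*n^4 - 49*n^3 - 43*n^2 + 2*n + 1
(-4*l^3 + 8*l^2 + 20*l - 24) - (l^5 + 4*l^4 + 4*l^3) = -l^5 - 4*l^4 - 8*l^3 + 8*l^2 + 20*l - 24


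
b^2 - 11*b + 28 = (b - 7)*(b - 4)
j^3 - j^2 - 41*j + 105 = (j - 5)*(j - 3)*(j + 7)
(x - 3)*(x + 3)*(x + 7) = x^3 + 7*x^2 - 9*x - 63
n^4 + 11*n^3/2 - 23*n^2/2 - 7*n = n*(n - 2)*(n + 1/2)*(n + 7)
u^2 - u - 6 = (u - 3)*(u + 2)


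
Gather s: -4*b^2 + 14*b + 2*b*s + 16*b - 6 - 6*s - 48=-4*b^2 + 30*b + s*(2*b - 6) - 54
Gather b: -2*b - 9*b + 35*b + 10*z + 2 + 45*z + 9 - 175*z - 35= 24*b - 120*z - 24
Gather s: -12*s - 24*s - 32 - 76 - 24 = -36*s - 132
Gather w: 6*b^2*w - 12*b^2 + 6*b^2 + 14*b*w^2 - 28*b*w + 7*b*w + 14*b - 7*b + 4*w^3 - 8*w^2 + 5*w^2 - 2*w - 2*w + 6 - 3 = -6*b^2 + 7*b + 4*w^3 + w^2*(14*b - 3) + w*(6*b^2 - 21*b - 4) + 3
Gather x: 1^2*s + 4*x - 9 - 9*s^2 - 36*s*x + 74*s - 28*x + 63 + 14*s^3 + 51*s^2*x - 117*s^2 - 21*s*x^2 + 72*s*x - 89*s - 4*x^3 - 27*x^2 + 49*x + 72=14*s^3 - 126*s^2 - 14*s - 4*x^3 + x^2*(-21*s - 27) + x*(51*s^2 + 36*s + 25) + 126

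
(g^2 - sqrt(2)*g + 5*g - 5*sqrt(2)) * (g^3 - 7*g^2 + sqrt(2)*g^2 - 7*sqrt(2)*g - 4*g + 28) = g^5 - 2*g^4 - 41*g^3 + 4*sqrt(2)*g^2 + 12*g^2 - 8*sqrt(2)*g + 210*g - 140*sqrt(2)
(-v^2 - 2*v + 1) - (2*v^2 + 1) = -3*v^2 - 2*v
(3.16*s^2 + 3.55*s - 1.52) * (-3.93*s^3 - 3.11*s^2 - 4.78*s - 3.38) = -12.4188*s^5 - 23.7791*s^4 - 20.1717*s^3 - 22.9226*s^2 - 4.7334*s + 5.1376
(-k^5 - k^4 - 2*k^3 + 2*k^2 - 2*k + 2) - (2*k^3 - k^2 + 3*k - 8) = -k^5 - k^4 - 4*k^3 + 3*k^2 - 5*k + 10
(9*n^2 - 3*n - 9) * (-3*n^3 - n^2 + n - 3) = -27*n^5 + 39*n^3 - 21*n^2 + 27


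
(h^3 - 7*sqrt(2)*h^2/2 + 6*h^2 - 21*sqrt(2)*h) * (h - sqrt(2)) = h^4 - 9*sqrt(2)*h^3/2 + 6*h^3 - 27*sqrt(2)*h^2 + 7*h^2 + 42*h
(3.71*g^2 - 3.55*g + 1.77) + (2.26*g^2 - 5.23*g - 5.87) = 5.97*g^2 - 8.78*g - 4.1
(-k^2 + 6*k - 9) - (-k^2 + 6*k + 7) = -16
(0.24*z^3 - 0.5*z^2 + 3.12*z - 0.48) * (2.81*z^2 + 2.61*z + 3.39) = 0.6744*z^5 - 0.7786*z^4 + 8.2758*z^3 + 5.0994*z^2 + 9.324*z - 1.6272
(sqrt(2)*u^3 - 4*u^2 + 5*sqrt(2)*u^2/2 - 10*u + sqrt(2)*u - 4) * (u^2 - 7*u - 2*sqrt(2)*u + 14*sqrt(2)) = sqrt(2)*u^5 - 8*u^4 - 9*sqrt(2)*u^4/2 - 17*sqrt(2)*u^3/2 + 36*u^3 - 43*sqrt(2)*u^2 + 132*u^2 - 132*sqrt(2)*u + 56*u - 56*sqrt(2)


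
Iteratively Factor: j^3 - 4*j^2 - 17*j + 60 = (j + 4)*(j^2 - 8*j + 15) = (j - 5)*(j + 4)*(j - 3)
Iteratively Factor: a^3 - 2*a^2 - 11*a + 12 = (a - 1)*(a^2 - a - 12) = (a - 4)*(a - 1)*(a + 3)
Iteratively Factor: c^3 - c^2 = (c - 1)*(c^2) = c*(c - 1)*(c)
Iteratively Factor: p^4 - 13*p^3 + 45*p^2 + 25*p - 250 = (p - 5)*(p^3 - 8*p^2 + 5*p + 50) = (p - 5)^2*(p^2 - 3*p - 10) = (p - 5)^3*(p + 2)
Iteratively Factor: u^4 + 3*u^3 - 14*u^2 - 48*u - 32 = (u + 2)*(u^3 + u^2 - 16*u - 16) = (u + 2)*(u + 4)*(u^2 - 3*u - 4) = (u - 4)*(u + 2)*(u + 4)*(u + 1)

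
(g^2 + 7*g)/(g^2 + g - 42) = g/(g - 6)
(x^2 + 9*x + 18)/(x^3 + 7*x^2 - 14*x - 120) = (x + 3)/(x^2 + x - 20)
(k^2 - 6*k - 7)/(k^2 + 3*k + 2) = (k - 7)/(k + 2)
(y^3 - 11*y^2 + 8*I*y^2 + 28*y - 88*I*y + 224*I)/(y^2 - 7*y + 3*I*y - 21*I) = (y^2 + y*(-4 + 8*I) - 32*I)/(y + 3*I)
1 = 1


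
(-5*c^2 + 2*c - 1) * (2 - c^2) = 5*c^4 - 2*c^3 - 9*c^2 + 4*c - 2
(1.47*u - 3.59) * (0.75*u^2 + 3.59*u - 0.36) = 1.1025*u^3 + 2.5848*u^2 - 13.4173*u + 1.2924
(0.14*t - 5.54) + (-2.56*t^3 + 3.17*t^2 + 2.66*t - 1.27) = -2.56*t^3 + 3.17*t^2 + 2.8*t - 6.81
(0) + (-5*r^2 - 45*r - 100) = -5*r^2 - 45*r - 100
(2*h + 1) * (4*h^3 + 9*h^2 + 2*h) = 8*h^4 + 22*h^3 + 13*h^2 + 2*h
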